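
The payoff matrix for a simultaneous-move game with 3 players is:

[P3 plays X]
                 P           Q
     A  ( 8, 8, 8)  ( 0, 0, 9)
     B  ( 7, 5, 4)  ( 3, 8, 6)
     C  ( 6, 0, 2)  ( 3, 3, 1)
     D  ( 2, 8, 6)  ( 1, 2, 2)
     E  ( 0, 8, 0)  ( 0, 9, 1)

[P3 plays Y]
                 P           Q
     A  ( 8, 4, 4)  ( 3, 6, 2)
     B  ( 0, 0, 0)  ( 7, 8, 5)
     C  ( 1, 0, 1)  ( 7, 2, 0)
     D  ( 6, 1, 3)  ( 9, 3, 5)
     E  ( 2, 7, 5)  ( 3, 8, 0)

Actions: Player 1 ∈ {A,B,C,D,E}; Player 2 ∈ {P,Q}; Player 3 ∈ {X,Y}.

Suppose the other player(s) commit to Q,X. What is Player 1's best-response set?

argmax u_1 = {B,C}

u_1(A vs Q,X) = 0
u_1(B vs Q,X) = 3
u_1(C vs Q,X) = 3
u_1(D vs Q,X) = 1
u_1(E vs Q,X) = 0
max payoff 3 at {B,C}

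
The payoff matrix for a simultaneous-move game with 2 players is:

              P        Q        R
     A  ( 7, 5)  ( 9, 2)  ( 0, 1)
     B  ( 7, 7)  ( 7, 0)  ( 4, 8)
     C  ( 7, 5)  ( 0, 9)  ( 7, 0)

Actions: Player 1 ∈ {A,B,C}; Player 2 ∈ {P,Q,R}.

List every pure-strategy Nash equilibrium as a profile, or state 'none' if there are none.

(A,P): NE
(A,Q): not NE [P2→P gives 5>2]
(A,R): not NE [P1→C gives 7>0; P2→P gives 5>1]
(B,P): not NE [P2→R gives 8>7]
(B,Q): not NE [P1→A gives 9>7; P2→R gives 8>0]
(B,R): not NE [P1→C gives 7>4]
(C,P): not NE [P2→Q gives 9>5]
(C,Q): not NE [P1→A gives 9>0]
(C,R): not NE [P2→Q gives 9>0]

NE set: (A,P)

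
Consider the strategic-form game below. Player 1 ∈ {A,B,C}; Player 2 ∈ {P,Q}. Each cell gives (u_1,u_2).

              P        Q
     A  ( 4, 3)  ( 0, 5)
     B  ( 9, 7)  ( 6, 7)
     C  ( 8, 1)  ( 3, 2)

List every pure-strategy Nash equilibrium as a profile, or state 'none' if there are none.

(A,P): not NE [P1→B gives 9>4; P2→Q gives 5>3]
(A,Q): not NE [P1→B gives 6>0]
(B,P): NE
(B,Q): NE
(C,P): not NE [P1→B gives 9>8; P2→Q gives 2>1]
(C,Q): not NE [P1→B gives 6>3]

NE set: (B,P), (B,Q)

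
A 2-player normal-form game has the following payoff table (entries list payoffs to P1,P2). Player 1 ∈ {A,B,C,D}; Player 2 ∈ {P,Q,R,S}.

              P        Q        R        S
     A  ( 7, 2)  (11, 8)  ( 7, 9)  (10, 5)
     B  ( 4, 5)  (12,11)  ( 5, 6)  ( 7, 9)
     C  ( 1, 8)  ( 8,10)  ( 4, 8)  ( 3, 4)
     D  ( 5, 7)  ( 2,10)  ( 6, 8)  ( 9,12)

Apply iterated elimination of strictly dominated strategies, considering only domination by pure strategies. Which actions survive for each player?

Survivors P1:{A,B} P2:{Q,R}

P1 drop C (A beats it: P:7>1 Q:11>8 R:7>4 S:10>3)
P1 drop D (A beats it: P:7>5 Q:11>2 R:7>6 S:10>9)
P2 drop P (Q beats it: A:8>2 B:11>5)
P2 drop S (Q beats it: A:8>5 B:11>9)
P1→{A,B} P2→{Q,R}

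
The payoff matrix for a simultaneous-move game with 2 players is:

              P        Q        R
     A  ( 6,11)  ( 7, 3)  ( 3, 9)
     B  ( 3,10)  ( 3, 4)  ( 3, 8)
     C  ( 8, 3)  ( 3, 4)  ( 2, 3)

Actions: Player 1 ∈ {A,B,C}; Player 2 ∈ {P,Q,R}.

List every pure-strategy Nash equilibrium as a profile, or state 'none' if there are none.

(A,P): not NE [P1→C gives 8>6]
(A,Q): not NE [P2→P gives 11>3]
(A,R): not NE [P2→P gives 11>9]
(B,P): not NE [P1→C gives 8>3]
(B,Q): not NE [P1→A gives 7>3; P2→P gives 10>4]
(B,R): not NE [P2→P gives 10>8]
(C,P): not NE [P2→Q gives 4>3]
(C,Q): not NE [P1→A gives 7>3]
(C,R): not NE [P1→B gives 3>2; P2→Q gives 4>3]

PSNE: ∅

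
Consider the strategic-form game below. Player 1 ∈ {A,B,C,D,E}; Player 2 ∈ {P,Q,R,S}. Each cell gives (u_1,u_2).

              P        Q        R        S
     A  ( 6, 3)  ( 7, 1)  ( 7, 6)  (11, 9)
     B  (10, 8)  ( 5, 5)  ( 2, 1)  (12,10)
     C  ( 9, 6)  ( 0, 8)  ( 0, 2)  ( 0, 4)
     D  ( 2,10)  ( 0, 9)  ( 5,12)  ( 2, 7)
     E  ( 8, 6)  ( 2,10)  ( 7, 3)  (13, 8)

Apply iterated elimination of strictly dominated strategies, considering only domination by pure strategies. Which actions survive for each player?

P1 drop C (B beats it: P:10>9 Q:5>0 R:2>0 S:12>0)
P1 drop D (A beats it: P:6>2 Q:7>0 R:7>5 S:11>2)
P2 drop P (S beats it: A:9>3 B:10>8 E:8>6)
P2 drop R (S beats it: A:9>6 B:10>1 E:8>3)
P1→{A,B,E} P2→{Q,S}

Survivors P1:{A,B,E} P2:{Q,S}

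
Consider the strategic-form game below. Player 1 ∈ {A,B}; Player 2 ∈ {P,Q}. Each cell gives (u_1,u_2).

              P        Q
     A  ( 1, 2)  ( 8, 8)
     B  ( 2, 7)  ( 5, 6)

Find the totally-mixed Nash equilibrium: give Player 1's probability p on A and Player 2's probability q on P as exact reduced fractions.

P1 mixes 1/7 on A; P2 mixes 3/4 on P

P1 indiff ⇒ q·1+(1-q)·8 = q·2+(1-q)·5 ⇒ q(-1) = (1-q)(-3) ⇒ q = 3/4
P2 indiff ⇒ p·2+(1-p)·7 = p·8+(1-p)·6 ⇒ p(-6) = (1-p)(-1) ⇒ p = 1/7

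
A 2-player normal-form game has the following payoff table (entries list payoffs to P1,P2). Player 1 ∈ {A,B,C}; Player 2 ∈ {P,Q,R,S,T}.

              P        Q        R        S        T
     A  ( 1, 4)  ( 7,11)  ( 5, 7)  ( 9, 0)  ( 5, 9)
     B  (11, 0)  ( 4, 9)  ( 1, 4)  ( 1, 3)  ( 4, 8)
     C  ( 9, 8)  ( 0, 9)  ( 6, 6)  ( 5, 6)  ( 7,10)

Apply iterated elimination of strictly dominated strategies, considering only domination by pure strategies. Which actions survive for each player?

IESDS → P1:{A,C} P2:{Q,T}

P2 drop P (Q beats it: A:11>4 B:9>0 C:9>8)
P1 drop B (A beats it: Q:7>4 R:5>1 S:9>1 T:5>4)
P2 drop R (Q beats it: A:11>7 C:9>6)
P2 drop S (Q beats it: A:11>0 C:9>6)
P1→{A,C} P2→{Q,T}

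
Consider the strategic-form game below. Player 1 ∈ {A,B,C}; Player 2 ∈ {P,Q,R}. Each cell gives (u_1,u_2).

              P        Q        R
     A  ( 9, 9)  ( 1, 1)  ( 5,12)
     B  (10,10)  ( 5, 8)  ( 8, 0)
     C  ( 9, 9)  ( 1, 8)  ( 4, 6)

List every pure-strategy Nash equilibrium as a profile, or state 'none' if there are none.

NE set: (B,P)

(A,P): not NE [P1→B gives 10>9; P2→R gives 12>9]
(A,Q): not NE [P1→B gives 5>1; P2→R gives 12>1]
(A,R): not NE [P1→B gives 8>5]
(B,P): NE
(B,Q): not NE [P2→P gives 10>8]
(B,R): not NE [P2→P gives 10>0]
(C,P): not NE [P1→B gives 10>9]
(C,Q): not NE [P1→B gives 5>1; P2→P gives 9>8]
(C,R): not NE [P1→B gives 8>4; P2→P gives 9>6]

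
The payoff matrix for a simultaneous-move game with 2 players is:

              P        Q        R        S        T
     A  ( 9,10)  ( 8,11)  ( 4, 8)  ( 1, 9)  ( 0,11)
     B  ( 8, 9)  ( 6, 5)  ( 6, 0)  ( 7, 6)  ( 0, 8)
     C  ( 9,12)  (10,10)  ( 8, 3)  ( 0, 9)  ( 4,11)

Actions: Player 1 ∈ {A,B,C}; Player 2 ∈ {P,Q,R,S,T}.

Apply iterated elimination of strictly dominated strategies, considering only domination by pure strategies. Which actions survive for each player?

Remaining: P1:{A,C} P2:{P,Q,T}

P2 drop R (P beats it: A:10>8 B:9>0 C:12>3)
P2 drop S (P beats it: A:10>9 B:9>6 C:12>9)
P1 drop B (C beats it: P:9>8 Q:10>6 T:4>0)
P1→{A,C} P2→{P,Q,T}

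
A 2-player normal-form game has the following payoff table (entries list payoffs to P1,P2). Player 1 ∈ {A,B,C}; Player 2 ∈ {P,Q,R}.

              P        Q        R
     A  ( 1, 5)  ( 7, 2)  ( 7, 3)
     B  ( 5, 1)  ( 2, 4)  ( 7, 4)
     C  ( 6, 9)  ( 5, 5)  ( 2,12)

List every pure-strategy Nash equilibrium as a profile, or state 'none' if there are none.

(A,P): not NE [P1→C gives 6>1]
(A,Q): not NE [P2→P gives 5>2]
(A,R): not NE [P2→P gives 5>3]
(B,P): not NE [P1→C gives 6>5; P2→R gives 4>1]
(B,Q): not NE [P1→A gives 7>2]
(B,R): NE
(C,P): not NE [P2→R gives 12>9]
(C,Q): not NE [P1→A gives 7>5; P2→R gives 12>5]
(C,R): not NE [P1→B gives 7>2]

NE set: (B,R)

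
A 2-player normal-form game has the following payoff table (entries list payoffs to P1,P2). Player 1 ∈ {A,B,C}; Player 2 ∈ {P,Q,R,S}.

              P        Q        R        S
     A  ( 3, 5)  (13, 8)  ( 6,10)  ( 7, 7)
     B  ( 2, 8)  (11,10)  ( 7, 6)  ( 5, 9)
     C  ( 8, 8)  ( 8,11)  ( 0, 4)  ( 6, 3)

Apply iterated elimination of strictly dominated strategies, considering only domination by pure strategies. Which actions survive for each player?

P2 drop P (Q beats it: A:8>5 B:10>8 C:11>8)
P1 drop C (A beats it: Q:13>8 R:6>0 S:7>6)
P2 drop S (Q beats it: A:8>7 B:10>9)
P1→{A,B} P2→{Q,R}

IESDS → P1:{A,B} P2:{Q,R}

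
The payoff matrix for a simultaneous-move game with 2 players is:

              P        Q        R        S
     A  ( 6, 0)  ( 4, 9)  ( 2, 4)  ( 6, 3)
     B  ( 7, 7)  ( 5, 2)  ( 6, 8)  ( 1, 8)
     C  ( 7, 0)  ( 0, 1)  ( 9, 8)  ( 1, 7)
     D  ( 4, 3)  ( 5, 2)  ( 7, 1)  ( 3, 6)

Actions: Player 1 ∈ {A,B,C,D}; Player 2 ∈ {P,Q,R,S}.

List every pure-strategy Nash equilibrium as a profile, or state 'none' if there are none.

(A,P): not NE [P1→C gives 7>6; P2→Q gives 9>0]
(A,Q): not NE [P1→D gives 5>4]
(A,R): not NE [P1→C gives 9>2; P2→Q gives 9>4]
(A,S): not NE [P2→Q gives 9>3]
(B,P): not NE [P2→S gives 8>7]
(B,Q): not NE [P2→S gives 8>2]
(B,R): not NE [P1→C gives 9>6]
(B,S): not NE [P1→A gives 6>1]
(C,P): not NE [P2→R gives 8>0]
(C,Q): not NE [P1→D gives 5>0; P2→R gives 8>1]
(C,R): NE
(C,S): not NE [P1→A gives 6>1; P2→R gives 8>7]
(D,P): not NE [P1→C gives 7>4; P2→S gives 6>3]
(D,Q): not NE [P2→S gives 6>2]
(D,R): not NE [P1→C gives 9>7; P2→S gives 6>1]
(D,S): not NE [P1→A gives 6>3]

Nash profiles: (C,R)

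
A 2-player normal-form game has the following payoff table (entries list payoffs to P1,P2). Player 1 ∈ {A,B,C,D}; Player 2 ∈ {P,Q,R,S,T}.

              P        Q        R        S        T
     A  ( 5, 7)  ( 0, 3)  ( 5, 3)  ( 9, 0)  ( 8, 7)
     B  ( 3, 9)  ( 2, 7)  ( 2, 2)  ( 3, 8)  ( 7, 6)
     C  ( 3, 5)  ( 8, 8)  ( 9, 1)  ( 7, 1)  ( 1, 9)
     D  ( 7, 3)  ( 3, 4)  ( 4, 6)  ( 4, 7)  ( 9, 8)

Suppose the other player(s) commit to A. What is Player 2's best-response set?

u_2(P vs A) = 7
u_2(Q vs A) = 3
u_2(R vs A) = 3
u_2(S vs A) = 0
u_2(T vs A) = 7
max payoff 7 at {P,T}

argmax u_2 = {P,T}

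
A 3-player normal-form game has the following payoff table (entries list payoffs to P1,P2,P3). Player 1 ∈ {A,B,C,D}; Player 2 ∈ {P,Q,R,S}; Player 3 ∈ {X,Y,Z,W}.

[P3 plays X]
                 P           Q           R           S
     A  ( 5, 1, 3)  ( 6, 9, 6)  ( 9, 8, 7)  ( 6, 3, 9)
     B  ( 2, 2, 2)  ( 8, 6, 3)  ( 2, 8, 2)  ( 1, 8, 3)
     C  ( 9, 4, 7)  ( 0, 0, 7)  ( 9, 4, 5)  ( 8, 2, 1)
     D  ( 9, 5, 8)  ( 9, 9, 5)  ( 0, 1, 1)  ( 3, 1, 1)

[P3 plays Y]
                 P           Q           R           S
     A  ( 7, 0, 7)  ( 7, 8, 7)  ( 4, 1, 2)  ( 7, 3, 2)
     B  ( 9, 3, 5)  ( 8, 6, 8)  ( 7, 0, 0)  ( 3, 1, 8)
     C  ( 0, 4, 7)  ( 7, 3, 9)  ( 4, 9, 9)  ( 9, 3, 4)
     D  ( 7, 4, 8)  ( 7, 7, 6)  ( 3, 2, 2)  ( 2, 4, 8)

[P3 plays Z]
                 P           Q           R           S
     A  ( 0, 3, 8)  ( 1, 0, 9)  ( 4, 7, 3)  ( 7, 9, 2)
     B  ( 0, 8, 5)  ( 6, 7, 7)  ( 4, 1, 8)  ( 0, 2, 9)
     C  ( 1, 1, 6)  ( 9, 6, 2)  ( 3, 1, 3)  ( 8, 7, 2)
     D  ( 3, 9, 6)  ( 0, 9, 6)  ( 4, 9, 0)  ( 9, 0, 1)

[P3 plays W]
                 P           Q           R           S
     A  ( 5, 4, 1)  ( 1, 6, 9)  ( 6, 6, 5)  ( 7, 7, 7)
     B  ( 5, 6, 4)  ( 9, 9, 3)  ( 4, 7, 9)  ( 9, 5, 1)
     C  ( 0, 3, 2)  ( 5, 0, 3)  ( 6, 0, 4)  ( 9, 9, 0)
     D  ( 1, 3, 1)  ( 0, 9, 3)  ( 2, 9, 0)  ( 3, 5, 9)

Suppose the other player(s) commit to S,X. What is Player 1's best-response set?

u_1(A vs S,X) = 6
u_1(B vs S,X) = 1
u_1(C vs S,X) = 8
u_1(D vs S,X) = 3
max payoff 8 at {C}

BR_1 = {C}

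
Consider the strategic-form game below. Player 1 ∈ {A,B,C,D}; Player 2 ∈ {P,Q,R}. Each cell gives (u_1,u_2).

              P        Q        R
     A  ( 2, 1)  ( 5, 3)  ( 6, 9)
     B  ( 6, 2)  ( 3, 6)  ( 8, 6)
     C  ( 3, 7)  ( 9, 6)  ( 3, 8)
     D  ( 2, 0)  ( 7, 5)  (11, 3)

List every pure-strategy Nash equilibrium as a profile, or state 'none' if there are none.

(A,P): not NE [P1→B gives 6>2; P2→R gives 9>1]
(A,Q): not NE [P1→C gives 9>5; P2→R gives 9>3]
(A,R): not NE [P1→D gives 11>6]
(B,P): not NE [P2→R gives 6>2]
(B,Q): not NE [P1→C gives 9>3]
(B,R): not NE [P1→D gives 11>8]
(C,P): not NE [P1→B gives 6>3; P2→R gives 8>7]
(C,Q): not NE [P2→R gives 8>6]
(C,R): not NE [P1→D gives 11>3]
(D,P): not NE [P1→B gives 6>2; P2→Q gives 5>0]
(D,Q): not NE [P1→C gives 9>7]
(D,R): not NE [P2→Q gives 5>3]

Equilibria: none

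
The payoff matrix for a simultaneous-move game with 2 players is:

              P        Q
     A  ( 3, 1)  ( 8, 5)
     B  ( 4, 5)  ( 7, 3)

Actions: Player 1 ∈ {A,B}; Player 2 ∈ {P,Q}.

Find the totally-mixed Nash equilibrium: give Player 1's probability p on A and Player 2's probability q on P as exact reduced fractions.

P1 indiff ⇒ q·3+(1-q)·8 = q·4+(1-q)·7 ⇒ q(-1) = (1-q)(-1) ⇒ q = 1/2
P2 indiff ⇒ p·1+(1-p)·5 = p·5+(1-p)·3 ⇒ p(-4) = (1-p)(-2) ⇒ p = 1/3

P1 mixes 1/3 on A; P2 mixes 1/2 on P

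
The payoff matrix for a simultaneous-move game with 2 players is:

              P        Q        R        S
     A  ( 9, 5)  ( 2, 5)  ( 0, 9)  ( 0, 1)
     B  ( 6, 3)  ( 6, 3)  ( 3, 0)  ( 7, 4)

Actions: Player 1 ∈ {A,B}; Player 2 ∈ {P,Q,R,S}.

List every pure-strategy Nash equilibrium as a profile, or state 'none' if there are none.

PSNE = {(B,S)}

(A,P): not NE [P2→R gives 9>5]
(A,Q): not NE [P1→B gives 6>2; P2→R gives 9>5]
(A,R): not NE [P1→B gives 3>0]
(A,S): not NE [P1→B gives 7>0; P2→R gives 9>1]
(B,P): not NE [P1→A gives 9>6; P2→S gives 4>3]
(B,Q): not NE [P2→S gives 4>3]
(B,R): not NE [P2→S gives 4>0]
(B,S): NE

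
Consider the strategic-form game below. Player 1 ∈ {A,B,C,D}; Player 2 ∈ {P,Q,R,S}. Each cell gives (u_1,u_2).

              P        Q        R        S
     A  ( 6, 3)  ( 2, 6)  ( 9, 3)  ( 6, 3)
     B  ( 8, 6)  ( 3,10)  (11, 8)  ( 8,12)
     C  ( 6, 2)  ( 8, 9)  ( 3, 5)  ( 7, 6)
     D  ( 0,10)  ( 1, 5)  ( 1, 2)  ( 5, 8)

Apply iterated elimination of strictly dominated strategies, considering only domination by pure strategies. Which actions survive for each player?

P1 drop A (B beats it: P:8>6 Q:3>2 R:11>9 S:8>6)
P1 drop D (B beats it: P:8>0 Q:3>1 R:11>1 S:8>5)
P2 drop P (Q beats it: B:10>6 C:9>2)
P2 drop R (Q beats it: B:10>8 C:9>5)
P1→{B,C} P2→{Q,S}

IESDS → P1:{B,C} P2:{Q,S}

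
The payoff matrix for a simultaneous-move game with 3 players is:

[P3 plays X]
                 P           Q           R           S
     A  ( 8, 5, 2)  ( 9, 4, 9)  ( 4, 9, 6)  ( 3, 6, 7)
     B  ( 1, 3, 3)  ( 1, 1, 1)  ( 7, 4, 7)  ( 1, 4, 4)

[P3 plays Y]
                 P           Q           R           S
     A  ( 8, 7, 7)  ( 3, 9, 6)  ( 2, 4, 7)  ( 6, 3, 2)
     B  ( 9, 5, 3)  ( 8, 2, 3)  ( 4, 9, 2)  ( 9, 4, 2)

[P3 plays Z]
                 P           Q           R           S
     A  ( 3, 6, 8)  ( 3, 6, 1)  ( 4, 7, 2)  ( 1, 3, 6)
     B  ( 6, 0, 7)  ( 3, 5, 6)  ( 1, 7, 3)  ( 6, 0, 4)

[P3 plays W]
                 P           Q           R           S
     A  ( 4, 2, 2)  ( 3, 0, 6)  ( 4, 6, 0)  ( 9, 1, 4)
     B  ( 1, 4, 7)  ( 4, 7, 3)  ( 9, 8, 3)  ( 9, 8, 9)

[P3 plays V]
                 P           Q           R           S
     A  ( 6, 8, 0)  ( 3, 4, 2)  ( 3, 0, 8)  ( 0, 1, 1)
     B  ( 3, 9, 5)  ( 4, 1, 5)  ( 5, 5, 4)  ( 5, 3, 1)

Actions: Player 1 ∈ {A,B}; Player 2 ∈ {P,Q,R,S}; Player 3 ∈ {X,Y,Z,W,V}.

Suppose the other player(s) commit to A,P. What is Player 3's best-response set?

u_3(X vs A,P) = 2
u_3(Y vs A,P) = 7
u_3(Z vs A,P) = 8
u_3(W vs A,P) = 2
u_3(V vs A,P) = 0
max payoff 8 at {Z}

argmax u_3 = {Z}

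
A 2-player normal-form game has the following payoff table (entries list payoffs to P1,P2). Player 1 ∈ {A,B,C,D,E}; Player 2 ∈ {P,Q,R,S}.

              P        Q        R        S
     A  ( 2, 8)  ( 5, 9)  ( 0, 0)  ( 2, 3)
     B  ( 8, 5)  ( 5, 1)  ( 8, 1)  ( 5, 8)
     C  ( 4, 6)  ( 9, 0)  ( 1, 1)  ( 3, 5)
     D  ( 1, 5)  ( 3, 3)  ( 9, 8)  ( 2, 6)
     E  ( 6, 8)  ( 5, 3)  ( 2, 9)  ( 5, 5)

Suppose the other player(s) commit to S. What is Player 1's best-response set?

u_1(A vs S) = 2
u_1(B vs S) = 5
u_1(C vs S) = 3
u_1(D vs S) = 2
u_1(E vs S) = 5
max payoff 5 at {B,E}

argmax u_1 = {B,E}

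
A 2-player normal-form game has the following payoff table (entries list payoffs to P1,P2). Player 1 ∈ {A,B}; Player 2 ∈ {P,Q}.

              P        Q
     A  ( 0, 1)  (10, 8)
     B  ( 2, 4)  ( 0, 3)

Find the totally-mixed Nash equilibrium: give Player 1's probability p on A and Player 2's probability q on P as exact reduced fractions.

p=1/8, q=5/6

P1 indiff ⇒ q·0+(1-q)·10 = q·2+(1-q)·0 ⇒ q(-2) = (1-q)(-10) ⇒ q = 5/6
P2 indiff ⇒ p·1+(1-p)·4 = p·8+(1-p)·3 ⇒ p(-7) = (1-p)(-1) ⇒ p = 1/8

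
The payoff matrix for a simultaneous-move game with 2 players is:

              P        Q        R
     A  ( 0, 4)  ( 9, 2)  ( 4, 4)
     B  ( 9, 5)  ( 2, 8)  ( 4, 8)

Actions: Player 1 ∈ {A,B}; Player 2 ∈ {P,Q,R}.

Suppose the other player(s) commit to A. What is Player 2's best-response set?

u_2(P vs A) = 4
u_2(Q vs A) = 2
u_2(R vs A) = 4
max payoff 4 at {P,R}

BR_2 = {P,R}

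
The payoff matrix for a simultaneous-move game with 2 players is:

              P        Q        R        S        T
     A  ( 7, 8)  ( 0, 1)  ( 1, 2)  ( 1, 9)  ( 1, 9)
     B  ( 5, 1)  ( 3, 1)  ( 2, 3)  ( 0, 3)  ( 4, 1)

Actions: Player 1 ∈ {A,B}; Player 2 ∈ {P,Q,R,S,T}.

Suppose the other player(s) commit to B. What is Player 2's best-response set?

u_2(P vs B) = 1
u_2(Q vs B) = 1
u_2(R vs B) = 3
u_2(S vs B) = 3
u_2(T vs B) = 1
max payoff 3 at {R,S}

BR_2 = {R,S}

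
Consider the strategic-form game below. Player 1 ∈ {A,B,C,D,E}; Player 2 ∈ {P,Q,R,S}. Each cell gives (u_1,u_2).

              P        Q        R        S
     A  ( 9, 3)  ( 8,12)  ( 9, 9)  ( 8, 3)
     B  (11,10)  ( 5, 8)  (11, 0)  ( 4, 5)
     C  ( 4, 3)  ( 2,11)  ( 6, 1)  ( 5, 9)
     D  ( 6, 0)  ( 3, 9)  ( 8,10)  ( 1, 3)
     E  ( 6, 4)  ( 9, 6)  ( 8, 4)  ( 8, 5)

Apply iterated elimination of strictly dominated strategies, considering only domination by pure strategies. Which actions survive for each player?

P1 drop C (A beats it: P:9>4 Q:8>2 R:9>6 S:8>5)
P1 drop D (A beats it: P:9>6 Q:8>3 R:9>8 S:8>1)
P2 drop R (Q beats it: A:12>9 B:8>0 E:6>4)
P2 drop S (Q beats it: A:12>3 B:8>5 E:6>5)
P1→{A,B,E} P2→{P,Q}

IESDS → P1:{A,B,E} P2:{P,Q}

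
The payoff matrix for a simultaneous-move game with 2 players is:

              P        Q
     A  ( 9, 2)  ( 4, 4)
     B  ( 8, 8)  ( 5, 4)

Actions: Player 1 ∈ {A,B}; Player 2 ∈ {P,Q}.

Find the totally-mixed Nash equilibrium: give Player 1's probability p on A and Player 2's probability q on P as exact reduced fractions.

P1 indiff ⇒ q·9+(1-q)·4 = q·8+(1-q)·5 ⇒ q(1) = (1-q)(1) ⇒ q = 1/2
P2 indiff ⇒ p·2+(1-p)·8 = p·4+(1-p)·4 ⇒ p(-2) = (1-p)(-4) ⇒ p = 2/3

p=2/3, q=1/2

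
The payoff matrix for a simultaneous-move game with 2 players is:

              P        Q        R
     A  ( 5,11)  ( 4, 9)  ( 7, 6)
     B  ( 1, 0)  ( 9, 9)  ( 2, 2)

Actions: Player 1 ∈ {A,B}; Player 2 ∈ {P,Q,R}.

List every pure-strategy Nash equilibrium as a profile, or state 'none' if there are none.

(A,P): NE
(A,Q): not NE [P1→B gives 9>4; P2→P gives 11>9]
(A,R): not NE [P2→P gives 11>6]
(B,P): not NE [P1→A gives 5>1; P2→Q gives 9>0]
(B,Q): NE
(B,R): not NE [P1→A gives 7>2; P2→Q gives 9>2]

NE set: (A,P), (B,Q)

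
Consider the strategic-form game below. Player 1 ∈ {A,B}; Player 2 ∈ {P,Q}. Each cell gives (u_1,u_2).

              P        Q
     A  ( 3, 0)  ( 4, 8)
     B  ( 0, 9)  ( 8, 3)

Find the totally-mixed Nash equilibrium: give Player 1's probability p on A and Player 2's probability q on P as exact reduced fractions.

p=3/7, q=4/7

P1 indiff ⇒ q·3+(1-q)·4 = q·0+(1-q)·8 ⇒ q(3) = (1-q)(4) ⇒ q = 4/7
P2 indiff ⇒ p·0+(1-p)·9 = p·8+(1-p)·3 ⇒ p(-8) = (1-p)(-6) ⇒ p = 3/7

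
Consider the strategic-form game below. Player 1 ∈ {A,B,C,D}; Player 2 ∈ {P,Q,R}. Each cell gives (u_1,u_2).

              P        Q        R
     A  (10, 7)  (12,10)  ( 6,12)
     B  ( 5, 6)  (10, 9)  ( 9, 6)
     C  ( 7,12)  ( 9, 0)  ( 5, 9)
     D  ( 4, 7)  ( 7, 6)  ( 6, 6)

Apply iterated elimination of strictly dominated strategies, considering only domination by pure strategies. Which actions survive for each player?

Survivors P1:{A,B} P2:{Q,R}

P1 drop C (A beats it: P:10>7 Q:12>9 R:6>5)
P1 drop D (B beats it: P:5>4 Q:10>7 R:9>6)
P2 drop P (Q beats it: A:10>7 B:9>6)
P1→{A,B} P2→{Q,R}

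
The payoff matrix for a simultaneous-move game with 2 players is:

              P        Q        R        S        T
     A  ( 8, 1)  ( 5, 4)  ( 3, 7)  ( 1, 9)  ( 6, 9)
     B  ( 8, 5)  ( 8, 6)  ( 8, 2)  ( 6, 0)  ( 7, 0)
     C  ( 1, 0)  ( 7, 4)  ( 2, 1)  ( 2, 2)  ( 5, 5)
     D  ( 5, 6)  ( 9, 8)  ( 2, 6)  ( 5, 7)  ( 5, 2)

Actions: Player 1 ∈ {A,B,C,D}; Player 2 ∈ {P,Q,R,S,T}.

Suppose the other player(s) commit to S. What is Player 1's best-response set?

BR_1 = {B}

u_1(A vs S) = 1
u_1(B vs S) = 6
u_1(C vs S) = 2
u_1(D vs S) = 5
max payoff 6 at {B}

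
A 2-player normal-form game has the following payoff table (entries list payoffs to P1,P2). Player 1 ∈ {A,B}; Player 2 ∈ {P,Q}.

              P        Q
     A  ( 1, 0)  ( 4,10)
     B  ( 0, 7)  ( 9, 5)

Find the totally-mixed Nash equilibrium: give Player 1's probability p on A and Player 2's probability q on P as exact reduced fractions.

P1 indiff ⇒ q·1+(1-q)·4 = q·0+(1-q)·9 ⇒ q(1) = (1-q)(5) ⇒ q = 5/6
P2 indiff ⇒ p·0+(1-p)·7 = p·10+(1-p)·5 ⇒ p(-10) = (1-p)(-2) ⇒ p = 1/6

p=1/6, q=5/6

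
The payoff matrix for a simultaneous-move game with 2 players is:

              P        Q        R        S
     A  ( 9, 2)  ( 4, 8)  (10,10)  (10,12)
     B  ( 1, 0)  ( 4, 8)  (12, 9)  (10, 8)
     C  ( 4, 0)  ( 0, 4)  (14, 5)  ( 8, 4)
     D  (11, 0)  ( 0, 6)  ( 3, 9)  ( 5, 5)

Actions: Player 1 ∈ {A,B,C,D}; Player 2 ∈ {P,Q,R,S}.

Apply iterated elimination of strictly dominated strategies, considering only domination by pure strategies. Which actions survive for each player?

P2 drop P (Q beats it: A:8>2 B:8>0 C:4>0 D:6>0)
P1 drop D (A beats it: Q:4>0 R:10>3 S:10>5)
P2 drop Q (R beats it: A:10>8 B:9>8 C:5>4)
P1→{A,B,C} P2→{R,S}

Remaining: P1:{A,B,C} P2:{R,S}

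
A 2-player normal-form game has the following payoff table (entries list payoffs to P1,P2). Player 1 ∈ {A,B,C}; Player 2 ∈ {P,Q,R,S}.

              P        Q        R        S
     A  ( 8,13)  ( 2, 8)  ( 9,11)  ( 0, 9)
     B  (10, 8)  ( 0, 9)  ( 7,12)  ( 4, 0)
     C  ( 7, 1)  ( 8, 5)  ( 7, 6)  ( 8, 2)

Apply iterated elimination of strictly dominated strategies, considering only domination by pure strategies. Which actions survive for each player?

IESDS → P1:{A,B} P2:{P,R}

P2 drop Q (R beats it: A:11>8 B:12>9 C:6>5)
P2 drop S (R beats it: A:11>9 B:12>0 C:6>2)
P1 drop C (A beats it: P:8>7 R:9>7)
P1→{A,B} P2→{P,R}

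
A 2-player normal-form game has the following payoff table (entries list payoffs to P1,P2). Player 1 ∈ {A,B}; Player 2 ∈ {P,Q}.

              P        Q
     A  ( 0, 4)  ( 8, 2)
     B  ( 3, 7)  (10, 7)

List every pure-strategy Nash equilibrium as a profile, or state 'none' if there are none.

NE set: (B,P), (B,Q)

(A,P): not NE [P1→B gives 3>0]
(A,Q): not NE [P1→B gives 10>8; P2→P gives 4>2]
(B,P): NE
(B,Q): NE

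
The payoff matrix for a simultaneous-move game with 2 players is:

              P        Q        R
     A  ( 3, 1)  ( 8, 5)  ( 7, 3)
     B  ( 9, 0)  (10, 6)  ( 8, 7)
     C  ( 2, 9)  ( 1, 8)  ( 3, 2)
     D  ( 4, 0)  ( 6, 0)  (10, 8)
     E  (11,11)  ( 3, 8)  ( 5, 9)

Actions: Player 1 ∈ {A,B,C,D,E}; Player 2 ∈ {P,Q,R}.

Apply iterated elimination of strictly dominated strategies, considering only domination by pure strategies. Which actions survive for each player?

Survivors P1:{B,D,E} P2:{P,R}

P1 drop A (B beats it: P:9>3 Q:10>8 R:8>7)
P1 drop C (B beats it: P:9>2 Q:10>1 R:8>3)
P2 drop Q (R beats it: B:7>6 D:8>0 E:9>8)
P1→{B,D,E} P2→{P,R}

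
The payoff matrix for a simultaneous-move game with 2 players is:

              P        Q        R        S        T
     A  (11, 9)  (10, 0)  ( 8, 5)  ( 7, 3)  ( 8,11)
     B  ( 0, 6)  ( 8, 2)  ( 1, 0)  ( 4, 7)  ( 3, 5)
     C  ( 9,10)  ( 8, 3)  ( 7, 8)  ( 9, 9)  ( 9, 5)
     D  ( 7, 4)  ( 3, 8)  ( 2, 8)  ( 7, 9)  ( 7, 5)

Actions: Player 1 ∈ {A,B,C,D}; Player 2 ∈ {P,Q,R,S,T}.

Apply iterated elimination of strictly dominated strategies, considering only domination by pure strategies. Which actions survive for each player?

P1 drop B (A beats it: P:11>0 Q:10>8 R:8>1 S:7>4 T:8>3)
P1 drop D (C beats it: P:9>7 Q:8>3 R:7>2 S:9>7 T:9>7)
P2 drop Q (P beats it: A:9>0 C:10>3)
P2 drop R (P beats it: A:9>5 C:10>8)
P2 drop S (P beats it: A:9>3 C:10>9)
P1→{A,C} P2→{P,T}

Remaining: P1:{A,C} P2:{P,T}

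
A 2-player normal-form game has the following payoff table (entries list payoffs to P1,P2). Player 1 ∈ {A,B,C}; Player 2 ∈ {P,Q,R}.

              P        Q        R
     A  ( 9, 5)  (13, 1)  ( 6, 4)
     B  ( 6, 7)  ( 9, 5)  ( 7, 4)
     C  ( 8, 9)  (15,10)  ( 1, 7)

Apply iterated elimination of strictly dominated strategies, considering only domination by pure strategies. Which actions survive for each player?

P2 drop R (P beats it: A:5>4 B:7>4 C:9>7)
P1 drop B (A beats it: P:9>6 Q:13>9)
P1→{A,C} P2→{P,Q}

Survivors P1:{A,C} P2:{P,Q}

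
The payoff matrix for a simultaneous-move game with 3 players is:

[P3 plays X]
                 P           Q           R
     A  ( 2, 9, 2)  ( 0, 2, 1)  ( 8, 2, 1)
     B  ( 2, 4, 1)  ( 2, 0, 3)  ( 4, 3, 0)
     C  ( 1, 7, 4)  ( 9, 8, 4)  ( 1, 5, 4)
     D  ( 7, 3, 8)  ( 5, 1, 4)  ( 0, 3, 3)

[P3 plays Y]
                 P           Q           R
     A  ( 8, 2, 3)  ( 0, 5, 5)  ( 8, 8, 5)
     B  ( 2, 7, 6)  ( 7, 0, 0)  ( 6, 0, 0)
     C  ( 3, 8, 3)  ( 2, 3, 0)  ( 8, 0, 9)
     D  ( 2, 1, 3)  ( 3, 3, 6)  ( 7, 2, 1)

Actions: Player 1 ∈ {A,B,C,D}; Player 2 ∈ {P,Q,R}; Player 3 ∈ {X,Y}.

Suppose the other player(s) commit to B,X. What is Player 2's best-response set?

BR_2 = {P}

u_2(P vs B,X) = 4
u_2(Q vs B,X) = 0
u_2(R vs B,X) = 3
max payoff 4 at {P}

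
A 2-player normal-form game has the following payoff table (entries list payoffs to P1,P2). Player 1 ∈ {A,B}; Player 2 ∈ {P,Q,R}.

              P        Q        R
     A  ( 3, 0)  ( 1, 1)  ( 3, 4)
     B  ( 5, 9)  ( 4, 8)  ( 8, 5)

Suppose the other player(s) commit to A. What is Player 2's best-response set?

u_2(P vs A) = 0
u_2(Q vs A) = 1
u_2(R vs A) = 4
max payoff 4 at {R}

argmax u_2 = {R}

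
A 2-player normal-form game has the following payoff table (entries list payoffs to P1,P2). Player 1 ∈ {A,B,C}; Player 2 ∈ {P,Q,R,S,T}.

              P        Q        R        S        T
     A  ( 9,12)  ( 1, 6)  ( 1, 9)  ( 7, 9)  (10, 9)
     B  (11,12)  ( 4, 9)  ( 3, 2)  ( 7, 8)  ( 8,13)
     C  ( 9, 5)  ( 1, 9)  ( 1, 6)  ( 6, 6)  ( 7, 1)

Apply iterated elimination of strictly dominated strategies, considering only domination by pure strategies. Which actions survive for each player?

P1 drop C (B beats it: P:11>9 Q:4>1 R:3>1 S:7>6 T:8>7)
P2 drop Q (P beats it: A:12>6 B:12>9)
P2 drop R (P beats it: A:12>9 B:12>2)
P2 drop S (P beats it: A:12>9 B:12>8)
P1→{A,B} P2→{P,T}

IESDS → P1:{A,B} P2:{P,T}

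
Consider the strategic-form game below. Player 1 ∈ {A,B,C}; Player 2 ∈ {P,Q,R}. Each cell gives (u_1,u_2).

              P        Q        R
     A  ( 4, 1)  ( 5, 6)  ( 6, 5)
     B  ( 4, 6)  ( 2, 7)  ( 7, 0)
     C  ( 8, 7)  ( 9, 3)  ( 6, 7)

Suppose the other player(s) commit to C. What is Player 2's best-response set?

u_2(P vs C) = 7
u_2(Q vs C) = 3
u_2(R vs C) = 7
max payoff 7 at {P,R}

argmax u_2 = {P,R}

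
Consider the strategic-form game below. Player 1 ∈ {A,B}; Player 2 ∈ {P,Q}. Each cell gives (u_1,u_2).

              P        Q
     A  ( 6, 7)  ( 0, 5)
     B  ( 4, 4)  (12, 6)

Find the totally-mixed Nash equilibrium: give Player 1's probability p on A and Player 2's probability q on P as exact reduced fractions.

P1 indiff ⇒ q·6+(1-q)·0 = q·4+(1-q)·12 ⇒ q(2) = (1-q)(12) ⇒ q = 6/7
P2 indiff ⇒ p·7+(1-p)·4 = p·5+(1-p)·6 ⇒ p(2) = (1-p)(2) ⇒ p = 1/2

(p,q) = (1/2, 6/7)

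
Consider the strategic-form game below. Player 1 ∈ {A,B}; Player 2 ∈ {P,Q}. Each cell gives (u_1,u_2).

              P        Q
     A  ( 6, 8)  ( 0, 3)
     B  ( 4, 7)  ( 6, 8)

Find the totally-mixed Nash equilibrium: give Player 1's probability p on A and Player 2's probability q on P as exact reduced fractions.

P1 indiff ⇒ q·6+(1-q)·0 = q·4+(1-q)·6 ⇒ q(2) = (1-q)(6) ⇒ q = 3/4
P2 indiff ⇒ p·8+(1-p)·7 = p·3+(1-p)·8 ⇒ p(5) = (1-p)(1) ⇒ p = 1/6

P1 mixes 1/6 on A; P2 mixes 3/4 on P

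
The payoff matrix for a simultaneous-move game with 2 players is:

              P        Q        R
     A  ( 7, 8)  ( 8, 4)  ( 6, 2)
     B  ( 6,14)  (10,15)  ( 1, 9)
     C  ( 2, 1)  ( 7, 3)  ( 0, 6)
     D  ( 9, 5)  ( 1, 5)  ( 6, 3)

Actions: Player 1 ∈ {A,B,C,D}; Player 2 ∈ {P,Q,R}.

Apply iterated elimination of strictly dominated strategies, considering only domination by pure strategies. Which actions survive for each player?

P1 drop C (A beats it: P:7>2 Q:8>7 R:6>0)
P2 drop R (P beats it: A:8>2 B:14>9 D:5>3)
P1→{A,B,D} P2→{P,Q}

Remaining: P1:{A,B,D} P2:{P,Q}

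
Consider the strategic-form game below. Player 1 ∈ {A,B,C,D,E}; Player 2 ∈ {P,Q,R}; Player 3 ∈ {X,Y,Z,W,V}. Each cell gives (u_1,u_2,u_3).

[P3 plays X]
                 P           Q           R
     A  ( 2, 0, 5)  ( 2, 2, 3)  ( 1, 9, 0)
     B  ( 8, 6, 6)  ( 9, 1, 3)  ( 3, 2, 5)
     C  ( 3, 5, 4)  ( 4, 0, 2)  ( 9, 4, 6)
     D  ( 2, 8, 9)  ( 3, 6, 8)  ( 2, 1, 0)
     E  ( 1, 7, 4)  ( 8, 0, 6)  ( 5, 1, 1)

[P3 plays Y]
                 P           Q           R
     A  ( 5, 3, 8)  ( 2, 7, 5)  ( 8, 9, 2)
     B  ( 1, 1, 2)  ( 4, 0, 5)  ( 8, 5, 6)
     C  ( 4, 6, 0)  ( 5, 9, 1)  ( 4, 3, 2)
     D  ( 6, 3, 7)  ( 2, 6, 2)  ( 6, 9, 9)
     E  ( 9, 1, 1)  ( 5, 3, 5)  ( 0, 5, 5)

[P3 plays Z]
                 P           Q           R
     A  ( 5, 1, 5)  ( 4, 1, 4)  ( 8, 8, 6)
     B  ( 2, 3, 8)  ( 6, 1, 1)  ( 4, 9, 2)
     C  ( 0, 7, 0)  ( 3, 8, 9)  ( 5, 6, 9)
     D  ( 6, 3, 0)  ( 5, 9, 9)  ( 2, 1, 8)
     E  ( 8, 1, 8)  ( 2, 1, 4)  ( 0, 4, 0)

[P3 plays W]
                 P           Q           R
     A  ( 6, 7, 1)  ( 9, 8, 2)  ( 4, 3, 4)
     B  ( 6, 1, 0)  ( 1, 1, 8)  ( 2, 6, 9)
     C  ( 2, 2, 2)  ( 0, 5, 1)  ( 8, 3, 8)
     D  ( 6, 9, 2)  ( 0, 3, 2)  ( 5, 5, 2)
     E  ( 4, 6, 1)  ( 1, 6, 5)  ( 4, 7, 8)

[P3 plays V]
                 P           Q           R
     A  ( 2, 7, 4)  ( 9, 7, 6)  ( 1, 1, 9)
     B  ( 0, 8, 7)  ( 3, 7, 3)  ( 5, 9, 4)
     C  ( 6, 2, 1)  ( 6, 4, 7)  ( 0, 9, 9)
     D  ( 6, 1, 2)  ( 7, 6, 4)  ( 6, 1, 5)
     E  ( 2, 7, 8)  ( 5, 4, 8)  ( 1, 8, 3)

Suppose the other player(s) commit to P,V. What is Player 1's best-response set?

P1 best: {C,D}

u_1(A vs P,V) = 2
u_1(B vs P,V) = 0
u_1(C vs P,V) = 6
u_1(D vs P,V) = 6
u_1(E vs P,V) = 2
max payoff 6 at {C,D}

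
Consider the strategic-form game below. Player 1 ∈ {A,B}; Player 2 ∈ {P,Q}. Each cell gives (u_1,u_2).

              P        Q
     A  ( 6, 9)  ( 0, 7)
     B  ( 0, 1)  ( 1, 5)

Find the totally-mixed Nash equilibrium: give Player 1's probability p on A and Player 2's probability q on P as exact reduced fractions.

P1 indiff ⇒ q·6+(1-q)·0 = q·0+(1-q)·1 ⇒ q(6) = (1-q)(1) ⇒ q = 1/7
P2 indiff ⇒ p·9+(1-p)·1 = p·7+(1-p)·5 ⇒ p(2) = (1-p)(4) ⇒ p = 2/3

p=2/3, q=1/7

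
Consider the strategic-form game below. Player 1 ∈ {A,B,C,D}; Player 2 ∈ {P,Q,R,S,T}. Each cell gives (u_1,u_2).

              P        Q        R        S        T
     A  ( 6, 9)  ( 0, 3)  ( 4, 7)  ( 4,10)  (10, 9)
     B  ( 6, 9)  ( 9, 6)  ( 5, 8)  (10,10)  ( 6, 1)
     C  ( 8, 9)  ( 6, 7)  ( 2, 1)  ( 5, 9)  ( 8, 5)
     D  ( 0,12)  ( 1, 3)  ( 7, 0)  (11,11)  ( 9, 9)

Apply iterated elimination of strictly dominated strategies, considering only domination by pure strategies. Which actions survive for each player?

P2 drop Q (P beats it: A:9>3 B:9>6 C:9>7 D:12>3)
P2 drop R (P beats it: A:9>7 B:9>8 C:9>1 D:12>0)
P2 drop T (S beats it: A:10>9 B:10>1 C:9>5 D:11>9)
P1 drop A (C beats it: P:8>6 S:5>4)
P1→{B,C,D} P2→{P,S}

Remaining: P1:{B,C,D} P2:{P,S}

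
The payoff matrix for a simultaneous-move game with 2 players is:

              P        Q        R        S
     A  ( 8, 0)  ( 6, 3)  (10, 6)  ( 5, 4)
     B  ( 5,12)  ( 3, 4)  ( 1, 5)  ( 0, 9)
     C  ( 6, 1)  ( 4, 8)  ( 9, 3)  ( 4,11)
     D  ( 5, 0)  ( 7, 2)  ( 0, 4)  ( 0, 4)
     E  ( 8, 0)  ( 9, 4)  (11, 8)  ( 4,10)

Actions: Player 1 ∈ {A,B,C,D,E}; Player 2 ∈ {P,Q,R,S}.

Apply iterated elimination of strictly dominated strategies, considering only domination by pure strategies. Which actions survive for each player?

Remaining: P1:{A,E} P2:{R,S}

P1 drop B (A beats it: P:8>5 Q:6>3 R:10>1 S:5>0)
P1 drop C (A beats it: P:8>6 Q:6>4 R:10>9 S:5>4)
P1 drop D (E beats it: P:8>5 Q:9>7 R:11>0 S:4>0)
P2 drop P (Q beats it: A:3>0 E:4>0)
P2 drop Q (R beats it: A:6>3 E:8>4)
P1→{A,E} P2→{R,S}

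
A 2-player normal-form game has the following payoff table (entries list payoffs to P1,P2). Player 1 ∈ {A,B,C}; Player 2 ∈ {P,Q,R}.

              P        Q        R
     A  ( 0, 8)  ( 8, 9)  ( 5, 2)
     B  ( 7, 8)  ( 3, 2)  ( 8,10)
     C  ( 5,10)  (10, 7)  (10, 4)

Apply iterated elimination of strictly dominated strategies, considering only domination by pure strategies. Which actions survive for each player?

P1 drop A (C beats it: P:5>0 Q:10>8 R:10>5)
P2 drop Q (P beats it: B:8>2 C:10>7)
P1→{B,C} P2→{P,R}

IESDS → P1:{B,C} P2:{P,R}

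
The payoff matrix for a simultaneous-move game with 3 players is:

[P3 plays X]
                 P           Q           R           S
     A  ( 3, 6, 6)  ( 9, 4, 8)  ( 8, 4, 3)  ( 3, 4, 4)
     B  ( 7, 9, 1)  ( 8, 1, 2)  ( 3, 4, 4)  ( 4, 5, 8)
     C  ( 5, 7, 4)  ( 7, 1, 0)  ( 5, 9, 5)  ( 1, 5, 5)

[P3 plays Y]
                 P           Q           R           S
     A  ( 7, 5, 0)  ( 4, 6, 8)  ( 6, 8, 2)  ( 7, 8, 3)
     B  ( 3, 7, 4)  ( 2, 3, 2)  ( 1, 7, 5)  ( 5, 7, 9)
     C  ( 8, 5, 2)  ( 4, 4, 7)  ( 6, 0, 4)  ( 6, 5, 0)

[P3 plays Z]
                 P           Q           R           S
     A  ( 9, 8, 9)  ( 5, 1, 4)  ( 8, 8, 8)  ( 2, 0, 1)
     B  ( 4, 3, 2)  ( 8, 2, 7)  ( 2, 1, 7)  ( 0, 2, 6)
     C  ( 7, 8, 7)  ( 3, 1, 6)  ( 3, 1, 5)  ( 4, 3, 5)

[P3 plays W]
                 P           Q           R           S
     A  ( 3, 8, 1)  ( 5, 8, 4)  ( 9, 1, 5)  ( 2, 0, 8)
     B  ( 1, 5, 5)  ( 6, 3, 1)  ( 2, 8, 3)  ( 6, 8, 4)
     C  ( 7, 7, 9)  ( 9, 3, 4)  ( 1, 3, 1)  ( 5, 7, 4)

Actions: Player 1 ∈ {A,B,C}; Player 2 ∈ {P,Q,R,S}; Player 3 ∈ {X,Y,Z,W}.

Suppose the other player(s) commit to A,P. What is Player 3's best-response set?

BR_3 = {Z}

u_3(X vs A,P) = 6
u_3(Y vs A,P) = 0
u_3(Z vs A,P) = 9
u_3(W vs A,P) = 1
max payoff 9 at {Z}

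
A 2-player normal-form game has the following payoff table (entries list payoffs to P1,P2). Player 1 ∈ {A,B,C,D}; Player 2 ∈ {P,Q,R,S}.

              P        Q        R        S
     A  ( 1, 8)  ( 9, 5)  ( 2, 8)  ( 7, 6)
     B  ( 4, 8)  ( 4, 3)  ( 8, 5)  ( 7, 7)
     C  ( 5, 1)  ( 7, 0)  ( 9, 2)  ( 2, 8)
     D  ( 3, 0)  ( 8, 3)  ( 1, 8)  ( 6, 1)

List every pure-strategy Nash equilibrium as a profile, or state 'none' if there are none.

(A,P): not NE [P1→C gives 5>1]
(A,Q): not NE [P2→R gives 8>5]
(A,R): not NE [P1→C gives 9>2]
(A,S): not NE [P2→R gives 8>6]
(B,P): not NE [P1→C gives 5>4]
(B,Q): not NE [P1→A gives 9>4; P2→P gives 8>3]
(B,R): not NE [P1→C gives 9>8; P2→P gives 8>5]
(B,S): not NE [P2→P gives 8>7]
(C,P): not NE [P2→S gives 8>1]
(C,Q): not NE [P1→A gives 9>7; P2→S gives 8>0]
(C,R): not NE [P2→S gives 8>2]
(C,S): not NE [P1→B gives 7>2]
(D,P): not NE [P1→C gives 5>3; P2→R gives 8>0]
(D,Q): not NE [P1→A gives 9>8; P2→R gives 8>3]
(D,R): not NE [P1→C gives 9>1]
(D,S): not NE [P1→B gives 7>6; P2→R gives 8>1]

Equilibria: none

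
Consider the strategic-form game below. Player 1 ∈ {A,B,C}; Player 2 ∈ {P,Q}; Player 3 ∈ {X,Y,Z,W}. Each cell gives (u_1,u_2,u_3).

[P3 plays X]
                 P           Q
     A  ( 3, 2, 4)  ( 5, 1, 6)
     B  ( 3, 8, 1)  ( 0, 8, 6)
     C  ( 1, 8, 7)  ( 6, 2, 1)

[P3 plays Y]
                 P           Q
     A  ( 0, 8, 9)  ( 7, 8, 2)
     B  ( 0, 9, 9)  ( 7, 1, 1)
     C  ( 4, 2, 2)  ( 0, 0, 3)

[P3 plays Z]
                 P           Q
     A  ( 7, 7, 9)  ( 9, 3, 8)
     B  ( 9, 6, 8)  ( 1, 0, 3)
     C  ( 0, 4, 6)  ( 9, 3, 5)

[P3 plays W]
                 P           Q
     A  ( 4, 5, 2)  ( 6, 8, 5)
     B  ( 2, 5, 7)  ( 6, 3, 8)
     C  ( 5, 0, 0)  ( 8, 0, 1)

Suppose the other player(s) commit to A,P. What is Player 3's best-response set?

BR_3 = {Y,Z}

u_3(X vs A,P) = 4
u_3(Y vs A,P) = 9
u_3(Z vs A,P) = 9
u_3(W vs A,P) = 2
max payoff 9 at {Y,Z}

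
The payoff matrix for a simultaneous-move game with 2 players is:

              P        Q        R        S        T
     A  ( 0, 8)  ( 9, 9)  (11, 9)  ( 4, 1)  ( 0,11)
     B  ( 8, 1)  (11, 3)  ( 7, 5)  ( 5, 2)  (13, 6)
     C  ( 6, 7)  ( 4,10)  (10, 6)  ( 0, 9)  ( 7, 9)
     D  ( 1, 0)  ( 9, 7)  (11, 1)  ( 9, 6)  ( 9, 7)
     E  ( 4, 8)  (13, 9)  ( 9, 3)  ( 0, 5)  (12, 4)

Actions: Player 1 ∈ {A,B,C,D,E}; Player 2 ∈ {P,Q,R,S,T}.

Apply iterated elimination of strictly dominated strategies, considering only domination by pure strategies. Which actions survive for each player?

IESDS → P1:{B,E} P2:{Q,T}

P2 drop P (Q beats it: A:9>8 B:3>1 C:10>7 D:7>0 E:9>8)
P1 drop C (D beats it: Q:9>4 R:11>10 S:9>0 T:9>7)
P2 drop R (T beats it: A:11>9 B:6>5 D:7>1 E:4>3)
P1 drop A (B beats it: Q:11>9 S:5>4 T:13>0)
P2 drop S (Q beats it: B:3>2 D:7>6 E:9>5)
P1 drop D (B beats it: Q:11>9 T:13>9)
P1→{B,E} P2→{Q,T}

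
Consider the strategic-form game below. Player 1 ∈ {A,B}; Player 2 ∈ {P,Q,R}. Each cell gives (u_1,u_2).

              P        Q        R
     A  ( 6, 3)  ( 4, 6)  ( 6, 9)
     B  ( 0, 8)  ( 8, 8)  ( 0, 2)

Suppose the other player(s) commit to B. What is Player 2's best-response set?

u_2(P vs B) = 8
u_2(Q vs B) = 8
u_2(R vs B) = 2
max payoff 8 at {P,Q}

BR_2 = {P,Q}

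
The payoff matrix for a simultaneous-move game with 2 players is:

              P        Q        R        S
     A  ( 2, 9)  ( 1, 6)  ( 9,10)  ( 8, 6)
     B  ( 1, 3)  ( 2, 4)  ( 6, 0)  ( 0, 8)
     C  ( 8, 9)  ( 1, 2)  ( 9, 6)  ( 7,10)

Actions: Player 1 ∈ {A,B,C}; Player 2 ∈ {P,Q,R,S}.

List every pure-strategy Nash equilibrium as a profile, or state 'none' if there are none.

NE set: (A,R)

(A,P): not NE [P1→C gives 8>2; P2→R gives 10>9]
(A,Q): not NE [P1→B gives 2>1; P2→R gives 10>6]
(A,R): NE
(A,S): not NE [P2→R gives 10>6]
(B,P): not NE [P1→C gives 8>1; P2→S gives 8>3]
(B,Q): not NE [P2→S gives 8>4]
(B,R): not NE [P1→C gives 9>6; P2→S gives 8>0]
(B,S): not NE [P1→A gives 8>0]
(C,P): not NE [P2→S gives 10>9]
(C,Q): not NE [P1→B gives 2>1; P2→S gives 10>2]
(C,R): not NE [P2→S gives 10>6]
(C,S): not NE [P1→A gives 8>7]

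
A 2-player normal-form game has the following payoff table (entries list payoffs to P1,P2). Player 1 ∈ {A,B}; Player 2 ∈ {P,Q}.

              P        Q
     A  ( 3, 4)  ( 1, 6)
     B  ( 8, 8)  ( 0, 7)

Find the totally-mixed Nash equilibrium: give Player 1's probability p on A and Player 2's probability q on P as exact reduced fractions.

P1 indiff ⇒ q·3+(1-q)·1 = q·8+(1-q)·0 ⇒ q(-5) = (1-q)(-1) ⇒ q = 1/6
P2 indiff ⇒ p·4+(1-p)·8 = p·6+(1-p)·7 ⇒ p(-2) = (1-p)(-1) ⇒ p = 1/3

p=1/3, q=1/6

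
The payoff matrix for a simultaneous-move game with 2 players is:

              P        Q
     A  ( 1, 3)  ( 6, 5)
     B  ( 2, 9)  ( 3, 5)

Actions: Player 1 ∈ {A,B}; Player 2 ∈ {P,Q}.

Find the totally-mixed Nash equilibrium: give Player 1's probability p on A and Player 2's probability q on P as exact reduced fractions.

P1 indiff ⇒ q·1+(1-q)·6 = q·2+(1-q)·3 ⇒ q(-1) = (1-q)(-3) ⇒ q = 3/4
P2 indiff ⇒ p·3+(1-p)·9 = p·5+(1-p)·5 ⇒ p(-2) = (1-p)(-4) ⇒ p = 2/3

P1 mixes 2/3 on A; P2 mixes 3/4 on P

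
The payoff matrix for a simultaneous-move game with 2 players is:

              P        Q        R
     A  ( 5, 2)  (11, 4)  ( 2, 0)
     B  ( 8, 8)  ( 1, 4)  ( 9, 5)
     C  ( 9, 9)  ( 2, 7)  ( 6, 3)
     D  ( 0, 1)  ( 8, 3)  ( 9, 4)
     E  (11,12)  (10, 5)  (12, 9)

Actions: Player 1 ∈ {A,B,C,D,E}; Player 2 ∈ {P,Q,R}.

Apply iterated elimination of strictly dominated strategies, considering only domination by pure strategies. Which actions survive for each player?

P1 drop B (E beats it: P:11>8 Q:10>1 R:12>9)
P1 drop C (E beats it: P:11>9 Q:10>2 R:12>6)
P1 drop D (E beats it: P:11>0 Q:10>8 R:12>9)
P2 drop R (P beats it: A:2>0 E:12>9)
P1→{A,E} P2→{P,Q}

IESDS → P1:{A,E} P2:{P,Q}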